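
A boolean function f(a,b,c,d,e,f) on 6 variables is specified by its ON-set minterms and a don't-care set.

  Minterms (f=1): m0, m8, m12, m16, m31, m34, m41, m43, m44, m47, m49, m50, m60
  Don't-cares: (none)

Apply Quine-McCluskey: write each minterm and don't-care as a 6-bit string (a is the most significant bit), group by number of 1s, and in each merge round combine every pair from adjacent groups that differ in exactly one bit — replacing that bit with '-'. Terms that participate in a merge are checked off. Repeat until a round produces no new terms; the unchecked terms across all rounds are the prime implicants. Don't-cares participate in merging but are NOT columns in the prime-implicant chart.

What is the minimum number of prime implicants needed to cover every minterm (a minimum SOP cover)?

8

[col 0] 000000*, 001000*, 001100*, 010000*, 011111, 100010*, 101001*, 101011*, 101100*, 101111*, 110001, 110010*, 111100*
[col 1] -01100, 0-0000, 00-000, 001-00, 1-0010, 1-1100, 101-11, 1010-1
Prime implicants: -01100, 0-0000, 00-000, 001-00, 011111, 1-0010, 1-1100, 101-11, 1010-1, 110001
PI chart (minterm → PIs covering it):
  0 | 0-0000,00-000
  8 | 00-000,001-00
  12 | -01100,001-00
  16 | 0-0000  (sole → essential)
  31 | 011111  (sole → essential)
  34 | 1-0010  (sole → essential)
  41 | 1010-1  (sole → essential)
  43 | 101-11,1010-1
  44 | -01100,1-1100
  47 | 101-11  (sole → essential)
  49 | 110001  (sole → essential)
  50 | 1-0010  (sole → essential)
  60 | 1-1100  (sole → essential)
Essential prime implicants: 0-0000, 011111, 1-0010, 1-1100, 101-11, 1010-1, 110001
Petrick residual → 001-00
Minimum SOP uses 8 PIs: a'c'd'e'f' + a'b'ce'f' + a'bcdef + ac'd'ef' + acde'f' + ab'cef + ab'cd'f + abc'd'e'f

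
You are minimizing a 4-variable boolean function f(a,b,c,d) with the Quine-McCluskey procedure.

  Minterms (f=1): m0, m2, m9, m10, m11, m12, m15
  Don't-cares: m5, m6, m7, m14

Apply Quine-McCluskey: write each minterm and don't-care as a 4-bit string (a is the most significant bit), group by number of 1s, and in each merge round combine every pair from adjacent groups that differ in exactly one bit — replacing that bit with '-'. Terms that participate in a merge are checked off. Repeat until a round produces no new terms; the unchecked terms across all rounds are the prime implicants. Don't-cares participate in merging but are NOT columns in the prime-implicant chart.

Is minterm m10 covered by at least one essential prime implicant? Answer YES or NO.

size-2^0 implicants → 0000(✓)  0010(✓)  0101(✓)  0110(✓)  0111(✓)  1001(✓)  1010(✓)  1011(✓)  1100(✓)  1110(✓)  1111(✓)
size-2^1 implicants → -010(✓)  -110(✓)  -111(✓)  0-10(✓)  00-0  01-1  011-(✓)  1-10(✓)  1-11(✓)  10-1  101-(✓)  11-0  111-(✓)
size-2^2 implicants → --10  -11-  1-1-
Unchecked terms (primes): --10, -11-, 00-0, 01-1, 1-1-, 10-1, 11-0
Minterm coverage:
  m0 ⊆ 00-0 [E]
  m2 ⊆ --10,00-0
  m9 ⊆ 10-1 [E]
  m10 ⊆ --10,1-1-
  m11 ⊆ 1-1-,10-1
  m12 ⊆ 11-0 [E]
  m15 ⊆ -11-,1-1-
E = {00-0, 10-1, 11-0}

NO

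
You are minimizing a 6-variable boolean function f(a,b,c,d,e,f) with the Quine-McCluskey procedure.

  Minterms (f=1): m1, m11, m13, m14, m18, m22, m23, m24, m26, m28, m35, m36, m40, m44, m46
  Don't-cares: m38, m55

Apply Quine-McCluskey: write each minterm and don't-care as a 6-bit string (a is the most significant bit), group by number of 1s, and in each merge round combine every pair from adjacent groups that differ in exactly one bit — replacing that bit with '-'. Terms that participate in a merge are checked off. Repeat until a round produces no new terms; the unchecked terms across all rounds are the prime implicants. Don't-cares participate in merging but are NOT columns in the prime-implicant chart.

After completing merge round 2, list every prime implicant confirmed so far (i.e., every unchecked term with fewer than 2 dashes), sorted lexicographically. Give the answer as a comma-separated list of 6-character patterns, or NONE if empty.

-01110, -10111, 000001, 001011, 001101, 01-010, 010-10, 01011-, 011-00, 0110-0, 100011, 101-00

Round 0: 000001 001011 001101 001110✓ 010010✓ 010110✓ 010111✓ 011000✓ 011010✓ 011100✓ 100011 100100✓ 100110✓ 101000✓ 101100✓ 101110✓ 110111✓
Round 1: -01110 -10111 01-010 010-10 01011- 011-00 0110-0 10-100✓ 10-110✓ 1001-0✓ 101-00 1011-0✓
Round 2: 10-1-0
PIs = {-01110, -10111, 000001, 001011, 001101, 01-010, 010-10, 01011-, 011-00, 0110-0, 10-1-0, 100011, 101-00}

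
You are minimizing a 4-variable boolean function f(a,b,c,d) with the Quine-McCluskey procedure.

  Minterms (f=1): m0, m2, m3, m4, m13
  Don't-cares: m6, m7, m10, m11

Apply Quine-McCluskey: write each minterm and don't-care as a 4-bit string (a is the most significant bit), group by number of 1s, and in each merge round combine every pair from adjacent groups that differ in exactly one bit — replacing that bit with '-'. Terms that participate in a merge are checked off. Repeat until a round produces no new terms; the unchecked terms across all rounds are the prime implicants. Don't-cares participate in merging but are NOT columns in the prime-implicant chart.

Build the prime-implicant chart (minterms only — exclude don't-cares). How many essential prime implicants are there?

Round 0: 0000✓ 0010✓ 0011✓ 0100✓ 0110✓ 0111✓ 1010✓ 1011✓ 1101
Round 1: -010✓ -011✓ 0-00✓ 0-10✓ 0-11✓ 00-0✓ 001-✓ 01-0✓ 011-✓ 101-✓
Round 2: -01- 0--0 0-1-
PIs = {-01-, 0--0, 0-1-, 1101}
Coverage chart:
  m0: 0--0 ←essential
  m2: -01-,0--0,0-1-
  m3: -01-,0-1-
  m4: 0--0 ←essential
  m13: 1101 ←essential
Essential: 0--0, 1101

2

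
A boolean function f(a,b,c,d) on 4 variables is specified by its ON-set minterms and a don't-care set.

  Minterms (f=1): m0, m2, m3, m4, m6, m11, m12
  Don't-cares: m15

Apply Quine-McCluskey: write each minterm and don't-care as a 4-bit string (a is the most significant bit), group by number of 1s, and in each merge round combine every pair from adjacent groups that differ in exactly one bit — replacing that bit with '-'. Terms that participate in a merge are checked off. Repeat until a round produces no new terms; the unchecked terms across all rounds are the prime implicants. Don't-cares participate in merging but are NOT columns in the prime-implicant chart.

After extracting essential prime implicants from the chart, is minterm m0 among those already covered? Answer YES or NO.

Round 0: 0000✓ 0010✓ 0011✓ 0100✓ 0110✓ 1011✓ 1100✓ 1111✓
Round 1: -011 -100 0-00✓ 0-10✓ 00-0✓ 001- 01-0✓ 1-11
Round 2: 0--0
PIs = {-011, -100, 0--0, 001-, 1-11}
Coverage chart:
  m0: 0--0 ←essential
  m2: 0--0,001-
  m3: -011,001-
  m4: -100,0--0
  m6: 0--0 ←essential
  m11: -011,1-11
  m12: -100 ←essential
Essential: -100, 0--0

YES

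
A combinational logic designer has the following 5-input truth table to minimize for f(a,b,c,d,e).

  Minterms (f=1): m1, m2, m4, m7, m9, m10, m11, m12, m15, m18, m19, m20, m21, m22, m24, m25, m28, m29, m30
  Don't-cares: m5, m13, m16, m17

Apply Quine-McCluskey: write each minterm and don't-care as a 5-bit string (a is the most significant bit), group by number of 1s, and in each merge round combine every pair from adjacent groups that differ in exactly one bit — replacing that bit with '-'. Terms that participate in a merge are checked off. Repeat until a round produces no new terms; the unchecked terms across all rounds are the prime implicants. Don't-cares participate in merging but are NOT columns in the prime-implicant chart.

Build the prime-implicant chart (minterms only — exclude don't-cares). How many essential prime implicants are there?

[col 0] 00001*, 00010*, 00100*, 00101*, 00111*, 01001*, 01010*, 01011*, 01100*, 01101*, 01111*, 10000*, 10001*, 10010*, 10011*, 10100*, 10101*, 10110*, 11000*, 11001*, 11100*, 11101*, 11110*
[col 1] -0001*, -0010, -0100*, -0101*, -1001*, -1100*, -1101*, 0-001*, 0-010, 0-100*, 0-101*, 0-111*, 00-01*, 001-1*, 0010-*, 01-01*, 01-11*, 010-1*, 0101-, 011-1*, 0110-*, 1-000*, 1-001*, 1-100*, 1-101*, 1-110*, 10-00*, 10-01*, 10-10*, 100-0*, 100-1*, 1000-*, 1001-*, 101-0*, 1010-*, 11-00*, 11-01*, 1100-*, 111-0*, 1110-*
[col 2] --001*, --100*, --101*, -0-01*, -010-*, -1-01*, -110-*, 0--01*, 0-1-1, 0-10-*, 01--1, 1--00*, 1--01*, 1-00-*, 1-1-0, 1-10-*, 10--0, 10-0-*, 100--, 11-0-*
[col 3] ---01, --10-, 1--0-
Prime implicants: ---01, --10-, -0010, 0-010, 0-1-1, 01--1, 0101-, 1--0-, 1-1-0, 10--0, 100--
PI chart (minterm → PIs covering it):
  1 | ---01  (sole → essential)
  2 | -0010,0-010
  4 | --10-  (sole → essential)
  7 | 0-1-1  (sole → essential)
  9 | ---01,01--1
  10 | 0-010,0101-
  11 | 01--1,0101-
  12 | --10-  (sole → essential)
  15 | 0-1-1,01--1
  18 | -0010,10--0,100--
  19 | 100--  (sole → essential)
  20 | --10-,1--0-,1-1-0,10--0
  21 | ---01,--10-,1--0-
  22 | 1-1-0,10--0
  24 | 1--0-  (sole → essential)
  25 | ---01,1--0-
  28 | --10-,1--0-,1-1-0
  29 | ---01,--10-,1--0-
  30 | 1-1-0  (sole → essential)
Essential prime implicants: ---01, --10-, 0-1-1, 1--0-, 1-1-0, 100--

6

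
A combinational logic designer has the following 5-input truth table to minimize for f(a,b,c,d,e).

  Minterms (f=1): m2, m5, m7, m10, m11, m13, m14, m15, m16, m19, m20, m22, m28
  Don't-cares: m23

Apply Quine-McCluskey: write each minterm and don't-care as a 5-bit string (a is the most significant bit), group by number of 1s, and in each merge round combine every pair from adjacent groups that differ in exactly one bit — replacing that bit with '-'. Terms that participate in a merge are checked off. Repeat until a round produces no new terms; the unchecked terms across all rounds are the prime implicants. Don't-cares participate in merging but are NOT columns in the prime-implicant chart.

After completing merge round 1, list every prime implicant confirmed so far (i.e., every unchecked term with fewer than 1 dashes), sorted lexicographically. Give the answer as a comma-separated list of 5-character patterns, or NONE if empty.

NONE

[col 0] 00010*, 00101*, 00111*, 01010*, 01011*, 01101*, 01110*, 01111*, 10000*, 10011*, 10100*, 10110*, 10111*, 11100*
[col 1] -0111, 0-010, 0-101*, 0-111*, 001-1*, 01-10*, 01-11*, 0101-*, 011-1*, 0111-*, 1-100, 10-00, 10-11, 101-0, 1011-
[col 2] 0-1-1, 01-1-
Prime implicants: -0111, 0-010, 0-1-1, 01-1-, 1-100, 10-00, 10-11, 101-0, 1011-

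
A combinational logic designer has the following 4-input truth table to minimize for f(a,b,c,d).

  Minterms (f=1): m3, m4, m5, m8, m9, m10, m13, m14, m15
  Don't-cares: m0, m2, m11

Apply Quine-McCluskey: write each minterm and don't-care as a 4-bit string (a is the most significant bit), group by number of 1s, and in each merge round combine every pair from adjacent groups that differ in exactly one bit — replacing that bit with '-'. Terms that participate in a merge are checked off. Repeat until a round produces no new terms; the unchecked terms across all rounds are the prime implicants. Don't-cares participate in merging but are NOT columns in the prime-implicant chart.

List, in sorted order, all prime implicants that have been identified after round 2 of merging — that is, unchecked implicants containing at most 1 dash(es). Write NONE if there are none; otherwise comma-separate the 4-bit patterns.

-101, 0-00, 010-

[col 0] 0000*, 0010*, 0011*, 0100*, 0101*, 1000*, 1001*, 1010*, 1011*, 1101*, 1110*, 1111*
[col 1] -000*, -010*, -011*, -101, 0-00, 00-0*, 001-*, 010-, 1-01*, 1-10*, 1-11*, 10-0*, 10-1*, 100-*, 101-*, 11-1*, 111-*
[col 2] -0-0, -01-, 1--1, 1-1-, 10--
Prime implicants: -0-0, -01-, -101, 0-00, 010-, 1--1, 1-1-, 10--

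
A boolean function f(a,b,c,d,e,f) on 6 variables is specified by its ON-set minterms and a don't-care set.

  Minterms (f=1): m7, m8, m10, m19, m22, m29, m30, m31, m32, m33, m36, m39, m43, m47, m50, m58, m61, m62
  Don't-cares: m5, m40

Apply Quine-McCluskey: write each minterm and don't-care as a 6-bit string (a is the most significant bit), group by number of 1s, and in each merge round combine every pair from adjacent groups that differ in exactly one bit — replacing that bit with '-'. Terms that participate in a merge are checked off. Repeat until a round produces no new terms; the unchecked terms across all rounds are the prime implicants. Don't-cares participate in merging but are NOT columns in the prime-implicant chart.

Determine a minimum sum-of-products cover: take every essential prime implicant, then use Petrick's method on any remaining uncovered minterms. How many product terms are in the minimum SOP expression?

[col 0] 000101*, 000111*, 001000*, 001010*, 010011, 010110*, 011101*, 011110*, 011111*, 100000*, 100001*, 100100*, 100111*, 101000*, 101011*, 101111*, 110010*, 111010*, 111101*, 111110*
[col 1] -00111, -01000, -11101, -11110, 0001-1, 0010-0, 01-110, 0111-1, 01111-, 10-000, 10-111, 100-00, 10000-, 101-11, 11-010, 111-10
Prime implicants: -00111, -01000, -11101, -11110, 0001-1, 0010-0, 01-110, 010011, 0111-1, 01111-, 10-000, 10-111, 100-00, 10000-, 101-11, 11-010, 111-10
PI chart (minterm → PIs covering it):
  7 | -00111,0001-1
  8 | -01000,0010-0
  10 | 0010-0  (sole → essential)
  19 | 010011  (sole → essential)
  22 | 01-110  (sole → essential)
  29 | -11101,0111-1
  30 | -11110,01-110,01111-
  31 | 0111-1,01111-
  32 | 10-000,100-00,10000-
  33 | 10000-  (sole → essential)
  36 | 100-00  (sole → essential)
  39 | -00111,10-111
  43 | 101-11  (sole → essential)
  47 | 10-111,101-11
  50 | 11-010  (sole → essential)
  58 | 11-010,111-10
  61 | -11101  (sole → essential)
  62 | -11110,111-10
Essential prime implicants: -11101, 0010-0, 01-110, 010011, 100-00, 10000-, 101-11, 11-010
Petrick residual → -00111, -11110, 0111-1
Minimum SOP uses 11 PIs: b'c'def + bcde'f + bcdef' + a'b'cd'f' + a'bdef' + a'bc'd'ef + a'bcdf + ab'c'e'f' + ab'c'd'e' + ab'cef + abd'ef'

11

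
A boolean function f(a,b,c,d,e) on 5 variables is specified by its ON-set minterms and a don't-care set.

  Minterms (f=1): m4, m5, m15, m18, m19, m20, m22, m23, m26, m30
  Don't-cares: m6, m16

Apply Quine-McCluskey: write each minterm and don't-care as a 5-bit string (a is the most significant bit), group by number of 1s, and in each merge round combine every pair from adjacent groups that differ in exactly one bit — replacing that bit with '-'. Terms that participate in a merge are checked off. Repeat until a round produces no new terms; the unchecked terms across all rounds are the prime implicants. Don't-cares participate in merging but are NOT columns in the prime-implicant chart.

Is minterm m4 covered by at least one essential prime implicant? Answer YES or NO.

YES

Round 0: 00100✓ 00101✓ 00110✓ 01111 10000✓ 10010✓ 10011✓ 10100✓ 10110✓ 10111✓ 11010✓ 11110✓
Round 1: -0100✓ -0110✓ 001-0✓ 0010- 1-010✓ 1-110✓ 10-00✓ 10-10✓ 10-11✓ 100-0✓ 1001-✓ 101-0✓ 1011-✓ 11-10✓
Round 2: -01-0 1--10 10--0 10-1-
PIs = {-01-0, 0010-, 01111, 1--10, 10--0, 10-1-}
Coverage chart:
  m4: -01-0,0010-
  m5: 0010- ←essential
  m15: 01111 ←essential
  m18: 1--10,10--0,10-1-
  m19: 10-1- ←essential
  m20: -01-0,10--0
  m22: -01-0,1--10,10--0,10-1-
  m23: 10-1- ←essential
  m26: 1--10 ←essential
  m30: 1--10 ←essential
Essential: 0010-, 01111, 1--10, 10-1-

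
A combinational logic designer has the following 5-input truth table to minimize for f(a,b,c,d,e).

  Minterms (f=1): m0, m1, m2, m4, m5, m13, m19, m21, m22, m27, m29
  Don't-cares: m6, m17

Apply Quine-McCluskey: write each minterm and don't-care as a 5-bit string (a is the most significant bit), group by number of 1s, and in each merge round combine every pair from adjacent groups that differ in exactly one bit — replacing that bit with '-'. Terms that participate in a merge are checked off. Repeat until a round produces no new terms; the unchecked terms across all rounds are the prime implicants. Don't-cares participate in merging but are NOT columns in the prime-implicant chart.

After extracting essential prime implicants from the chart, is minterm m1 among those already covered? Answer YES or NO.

Round 0: 00000✓ 00001✓ 00010✓ 00100✓ 00101✓ 00110✓ 01101✓ 10001✓ 10011✓ 10101✓ 10110✓ 11011✓ 11101✓
Round 1: -0001✓ -0101✓ -0110 -1101✓ 0-101✓ 00-00✓ 00-01✓ 00-10✓ 000-0✓ 0000-✓ 001-0✓ 0010-✓ 1-011 1-101✓ 10-01✓ 100-1
Round 2: --101 -0-01 00--0 00-0-
PIs = {--101, -0-01, -0110, 00--0, 00-0-, 1-011, 100-1}
Coverage chart:
  m0: 00--0,00-0-
  m1: -0-01,00-0-
  m2: 00--0 ←essential
  m4: 00--0,00-0-
  m5: --101,-0-01,00-0-
  m13: --101 ←essential
  m19: 1-011,100-1
  m21: --101,-0-01
  m22: -0110 ←essential
  m27: 1-011 ←essential
  m29: --101 ←essential
Essential: --101, -0110, 00--0, 1-011

NO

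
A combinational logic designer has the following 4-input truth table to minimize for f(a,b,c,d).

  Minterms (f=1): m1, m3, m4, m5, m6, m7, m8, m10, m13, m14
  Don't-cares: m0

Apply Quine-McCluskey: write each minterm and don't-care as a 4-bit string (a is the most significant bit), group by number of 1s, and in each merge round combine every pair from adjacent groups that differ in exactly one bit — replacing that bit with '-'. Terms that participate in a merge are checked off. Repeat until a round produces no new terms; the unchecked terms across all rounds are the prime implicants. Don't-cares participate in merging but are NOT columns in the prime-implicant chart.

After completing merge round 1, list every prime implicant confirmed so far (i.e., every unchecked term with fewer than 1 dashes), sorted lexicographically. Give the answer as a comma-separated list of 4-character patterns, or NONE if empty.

NONE

[col 0] 0000*, 0001*, 0011*, 0100*, 0101*, 0110*, 0111*, 1000*, 1010*, 1101*, 1110*
[col 1] -000, -101, -110, 0-00*, 0-01*, 0-11*, 00-1*, 000-*, 01-0*, 01-1*, 010-*, 011-*, 1-10, 10-0
[col 2] 0--1, 0-0-, 01--
Prime implicants: -000, -101, -110, 0--1, 0-0-, 01--, 1-10, 10-0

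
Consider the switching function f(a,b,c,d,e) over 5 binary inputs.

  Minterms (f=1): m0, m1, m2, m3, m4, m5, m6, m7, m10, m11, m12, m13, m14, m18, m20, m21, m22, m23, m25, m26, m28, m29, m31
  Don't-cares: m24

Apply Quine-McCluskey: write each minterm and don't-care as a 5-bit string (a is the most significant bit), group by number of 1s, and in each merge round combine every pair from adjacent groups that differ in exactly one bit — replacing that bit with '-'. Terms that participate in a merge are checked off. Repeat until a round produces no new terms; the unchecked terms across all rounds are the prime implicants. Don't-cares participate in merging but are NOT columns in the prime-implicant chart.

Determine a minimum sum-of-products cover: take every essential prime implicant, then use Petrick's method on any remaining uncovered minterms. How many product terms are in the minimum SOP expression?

[col 0] 00000*, 00001*, 00010*, 00011*, 00100*, 00101*, 00110*, 00111*, 01010*, 01011*, 01100*, 01101*, 01110*, 10010*, 10100*, 10101*, 10110*, 10111*, 11000*, 11001*, 11010*, 11100*, 11101*, 11111*
[col 1] -0010*, -0100*, -0101*, -0110*, -0111*, -1010*, -1100*, -1101*, 0-010*, 0-011*, 0-100*, 0-101*, 0-110*, 00-00*, 00-01*, 00-10*, 00-11*, 000-0*, 000-1*, 0000-*, 0001-*, 001-0*, 001-1*, 0010-*, 0011-*, 01-10*, 0101-*, 011-0*, 0110-*, 1-010*, 1-100*, 1-101*, 1-111*, 10-10*, 101-0*, 101-1*, 1010-*, 1011-*, 11-00*, 11-01*, 110-0, 1100-*, 111-1*, 1110-*
[col 2] --010, --100*, --101*, -0-10, -01-0*, -01-1*, -010-*, -011-*, -110-*, 0--10, 0-01-, 0-1-0, 0-10-*, 00--0*, 00--1*, 00-0-*, 00-1-*, 000--*, 001--*, 1-1-1, 1-10-*, 101--*, 11-0-
[col 3] --10-, -01--, 00---
Prime implicants: --010, --10-, -0-10, -01--, 0--10, 0-01-, 0-1-0, 00---, 1-1-1, 11-0-, 110-0
PI chart (minterm → PIs covering it):
  0 | 00---  (sole → essential)
  1 | 00---  (sole → essential)
  2 | --010,-0-10,0--10,0-01-,00---
  3 | 0-01-,00---
  4 | --10-,-01--,0-1-0,00---
  5 | --10-,-01--,00---
  6 | -0-10,-01--,0--10,0-1-0,00---
  7 | -01--,00---
  10 | --010,0--10,0-01-
  11 | 0-01-  (sole → essential)
  12 | --10-,0-1-0
  13 | --10-  (sole → essential)
  14 | 0--10,0-1-0
  18 | --010,-0-10
  20 | --10-,-01--
  21 | --10-,-01--,1-1-1
  22 | -0-10,-01--
  23 | -01--,1-1-1
  25 | 11-0-  (sole → essential)
  26 | --010,110-0
  28 | --10-,11-0-
  29 | --10-,1-1-1,11-0-
  31 | 1-1-1  (sole → essential)
Essential prime implicants: --10-, 0-01-, 00---, 1-1-1, 11-0-
Petrick residual → --010, -0-10, 0--10
Minimum SOP uses 8 PIs: c'de' + cd' + b'de' + a'de' + a'c'd + a'b' + ace + abd'

8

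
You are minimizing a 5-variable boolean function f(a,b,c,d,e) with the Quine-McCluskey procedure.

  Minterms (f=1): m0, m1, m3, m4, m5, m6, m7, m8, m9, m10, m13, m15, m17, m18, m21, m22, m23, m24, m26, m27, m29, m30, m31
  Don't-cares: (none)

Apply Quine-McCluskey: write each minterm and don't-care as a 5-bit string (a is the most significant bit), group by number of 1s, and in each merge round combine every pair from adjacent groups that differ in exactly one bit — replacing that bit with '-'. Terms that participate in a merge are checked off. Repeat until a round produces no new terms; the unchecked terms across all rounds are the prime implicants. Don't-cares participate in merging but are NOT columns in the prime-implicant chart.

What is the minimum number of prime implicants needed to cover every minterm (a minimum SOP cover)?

size-2^0 implicants → 00000(✓)  00001(✓)  00011(✓)  00100(✓)  00101(✓)  00110(✓)  00111(✓)  01000(✓)  01001(✓)  01010(✓)  01101(✓)  01111(✓)  10001(✓)  10010(✓)  10101(✓)  10110(✓)  10111(✓)  11000(✓)  11010(✓)  11011(✓)  11101(✓)  11110(✓)  11111(✓)
size-2^1 implicants → -0001(✓)  -0101(✓)  -0110(✓)  -0111(✓)  -1000(✓)  -1010(✓)  -1101(✓)  -1111(✓)  0-000(✓)  0-001(✓)  0-101(✓)  0-111(✓)  00-00(✓)  00-01(✓)  00-11(✓)  000-1(✓)  0000-(✓)  001-0(✓)  001-1(✓)  0010-(✓)  0011-(✓)  01-01(✓)  010-0(✓)  0100-(✓)  011-1(✓)  1-010(✓)  1-101(✓)  1-110(✓)  1-111(✓)  10-01(✓)  10-10(✓)  101-1(✓)  1011-(✓)  11-10(✓)  11-11(✓)  110-0(✓)  1101-(✓)  111-1(✓)  1111-(✓)
size-2^2 implicants → --101(✓)  --111(✓)  -0-01  -01-1(✓)  -011-  -10-0  -11-1(✓)  0--01  0-00-  0-1-1(✓)  00--1  00-0-  001--  1--10  1-1-1(✓)  1-11-  11-1-
size-2^3 implicants → --1-1
Unchecked terms (primes): --1-1, -0-01, -011-, -10-0, 0--01, 0-00-, 00--1, 00-0-, 001--, 1--10, 1-11-, 11-1-
Minterm coverage:
  m0 ⊆ 0-00-,00-0-
  m1 ⊆ -0-01,0--01,0-00-,00--1,00-0-
  m3 ⊆ 00--1 [E]
  m4 ⊆ 00-0-,001--
  m5 ⊆ --1-1,-0-01,0--01,00--1,00-0-,001--
  m6 ⊆ -011-,001--
  m7 ⊆ --1-1,-011-,00--1,001--
  m8 ⊆ -10-0,0-00-
  m9 ⊆ 0--01,0-00-
  m10 ⊆ -10-0 [E]
  m13 ⊆ --1-1,0--01
  m15 ⊆ --1-1 [E]
  m17 ⊆ -0-01 [E]
  m18 ⊆ 1--10 [E]
  m21 ⊆ --1-1,-0-01
  m22 ⊆ -011-,1--10,1-11-
  m23 ⊆ --1-1,-011-,1-11-
  m24 ⊆ -10-0 [E]
  m26 ⊆ -10-0,1--10,11-1-
  m27 ⊆ 11-1- [E]
  m29 ⊆ --1-1 [E]
  m30 ⊆ 1--10,1-11-,11-1-
  m31 ⊆ --1-1,1-11-,11-1-
E = {--1-1, -0-01, -10-0, 00--1, 1--10, 11-1-}
Petrick residual → 0-00-, 001--
Cover = ce + b'd'e + bc'e' + a'c'd' + a'b'e + a'b'c + ade' + abd  |cover|=8

8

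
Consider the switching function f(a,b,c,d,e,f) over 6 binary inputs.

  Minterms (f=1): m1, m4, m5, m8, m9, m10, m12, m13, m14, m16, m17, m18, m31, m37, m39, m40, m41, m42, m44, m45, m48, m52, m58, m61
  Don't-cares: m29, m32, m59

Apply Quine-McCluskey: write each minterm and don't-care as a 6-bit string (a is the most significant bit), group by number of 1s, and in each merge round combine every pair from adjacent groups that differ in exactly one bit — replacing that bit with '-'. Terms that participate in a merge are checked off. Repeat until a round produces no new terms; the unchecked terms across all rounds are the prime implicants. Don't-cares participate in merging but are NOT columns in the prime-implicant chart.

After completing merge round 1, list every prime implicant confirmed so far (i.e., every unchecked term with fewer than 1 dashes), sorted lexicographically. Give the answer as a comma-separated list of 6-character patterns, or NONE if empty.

size-2^0 implicants → 000001(✓)  000100(✓)  000101(✓)  001000(✓)  001001(✓)  001010(✓)  001100(✓)  001101(✓)  001110(✓)  010000(✓)  010001(✓)  010010(✓)  011101(✓)  011111(✓)  100000(✓)  100101(✓)  100111(✓)  101000(✓)  101001(✓)  101010(✓)  101100(✓)  101101(✓)  110000(✓)  110100(✓)  111010(✓)  111011(✓)  111101(✓)
size-2^1 implicants → -00101(✓)  -01000(✓)  -01001(✓)  -01010(✓)  -01100(✓)  -01101(✓)  -10000  -11101(✓)  0-0001  0-1101(✓)  00-001(✓)  00-100(✓)  00-101(✓)  000-01(✓)  00010-(✓)  001-00(✓)  001-01(✓)  001-10(✓)  0010-0(✓)  00100-(✓)  0011-0(✓)  00110-(✓)  0100-0  01000-  0111-1  1-0000  1-1010  1-1101(✓)  10-000  10-101(✓)  1001-1  101-00(✓)  101-01(✓)  1010-0(✓)  10100-(✓)  10110-(✓)  110-00  11101-
size-2^2 implicants → --1101  -0-101  -01-00(✓)  -01-01(✓)  -010-0  -0100-(✓)  -0110-(✓)  00--01  00-10-  001--0  001-0-(✓)  101-0-(✓)
size-2^3 implicants → -01-0-
Unchecked terms (primes): --1101, -0-101, -01-0-, -010-0, -10000, 0-0001, 00--01, 00-10-, 001--0, 0100-0, 01000-, 0111-1, 1-0000, 1-1010, 10-000, 1001-1, 110-00, 11101-

NONE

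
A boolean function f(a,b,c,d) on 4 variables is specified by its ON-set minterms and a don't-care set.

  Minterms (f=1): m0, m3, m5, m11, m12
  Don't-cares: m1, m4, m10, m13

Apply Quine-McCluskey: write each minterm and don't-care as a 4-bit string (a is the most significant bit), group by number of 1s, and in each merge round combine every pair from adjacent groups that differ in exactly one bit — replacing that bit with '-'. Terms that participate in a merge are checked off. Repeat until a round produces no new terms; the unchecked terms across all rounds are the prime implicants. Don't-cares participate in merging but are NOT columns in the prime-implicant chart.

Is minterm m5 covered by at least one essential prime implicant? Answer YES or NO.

YES

Round 0: 0000✓ 0001✓ 0011✓ 0100✓ 0101✓ 1010✓ 1011✓ 1100✓ 1101✓
Round 1: -011 -100✓ -101✓ 0-00✓ 0-01✓ 00-1 000-✓ 010-✓ 101- 110-✓
Round 2: -10- 0-0-
PIs = {-011, -10-, 0-0-, 00-1, 101-}
Coverage chart:
  m0: 0-0- ←essential
  m3: -011,00-1
  m5: -10-,0-0-
  m11: -011,101-
  m12: -10- ←essential
Essential: -10-, 0-0-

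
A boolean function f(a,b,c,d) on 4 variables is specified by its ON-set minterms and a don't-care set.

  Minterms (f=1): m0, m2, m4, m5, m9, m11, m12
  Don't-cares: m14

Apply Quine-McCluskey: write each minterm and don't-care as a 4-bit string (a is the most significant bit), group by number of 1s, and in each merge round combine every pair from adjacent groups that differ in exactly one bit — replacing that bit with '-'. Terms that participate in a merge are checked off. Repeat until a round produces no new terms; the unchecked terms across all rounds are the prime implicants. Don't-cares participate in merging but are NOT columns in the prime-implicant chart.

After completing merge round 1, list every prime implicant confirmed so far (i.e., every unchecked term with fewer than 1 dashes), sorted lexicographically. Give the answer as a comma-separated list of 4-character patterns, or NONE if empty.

NONE

Round 0: 0000✓ 0010✓ 0100✓ 0101✓ 1001✓ 1011✓ 1100✓ 1110✓
Round 1: -100 0-00 00-0 010- 10-1 11-0
PIs = {-100, 0-00, 00-0, 010-, 10-1, 11-0}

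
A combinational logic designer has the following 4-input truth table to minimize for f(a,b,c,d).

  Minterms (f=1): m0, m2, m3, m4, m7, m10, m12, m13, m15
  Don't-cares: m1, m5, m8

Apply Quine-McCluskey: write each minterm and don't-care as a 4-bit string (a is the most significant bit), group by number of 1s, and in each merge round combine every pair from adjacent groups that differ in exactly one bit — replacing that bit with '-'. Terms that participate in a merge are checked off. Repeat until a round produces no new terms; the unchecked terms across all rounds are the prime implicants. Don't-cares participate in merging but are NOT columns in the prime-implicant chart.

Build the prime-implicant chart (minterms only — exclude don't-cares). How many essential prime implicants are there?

[col 0] 0000*, 0001*, 0010*, 0011*, 0100*, 0101*, 0111*, 1000*, 1010*, 1100*, 1101*, 1111*
[col 1] -000*, -010*, -100*, -101*, -111*, 0-00*, 0-01*, 0-11*, 00-0*, 00-1*, 000-*, 001-*, 01-1*, 010-*, 1-00*, 10-0*, 11-1*, 110-*
[col 2] --00, -0-0, -1-1, -10-, 0--1, 0-0-, 00--
Prime implicants: --00, -0-0, -1-1, -10-, 0--1, 0-0-, 00--
PI chart (minterm → PIs covering it):
  0 | --00,-0-0,0-0-,00--
  2 | -0-0,00--
  3 | 0--1,00--
  4 | --00,-10-,0-0-
  7 | -1-1,0--1
  10 | -0-0  (sole → essential)
  12 | --00,-10-
  13 | -1-1,-10-
  15 | -1-1  (sole → essential)
Essential prime implicants: -0-0, -1-1

2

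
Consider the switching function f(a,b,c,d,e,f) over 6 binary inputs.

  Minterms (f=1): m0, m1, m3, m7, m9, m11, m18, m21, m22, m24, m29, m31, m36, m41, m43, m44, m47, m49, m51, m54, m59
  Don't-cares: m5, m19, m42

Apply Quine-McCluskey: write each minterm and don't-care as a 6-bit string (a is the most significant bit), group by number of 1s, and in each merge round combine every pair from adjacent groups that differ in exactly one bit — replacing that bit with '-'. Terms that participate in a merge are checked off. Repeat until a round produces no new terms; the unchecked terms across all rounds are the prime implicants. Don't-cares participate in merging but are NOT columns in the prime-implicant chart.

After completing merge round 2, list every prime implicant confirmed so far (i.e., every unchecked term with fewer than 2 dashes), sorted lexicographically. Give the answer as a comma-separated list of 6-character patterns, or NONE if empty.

-10011, -10110, 0-0011, 0-0101, 00000-, 01-101, 010-10, 01001-, 011000, 0111-1, 1-1011, 10-100, 101-11, 10101-, 11-011, 1100-1

size-2^0 implicants → 000000(✓)  000001(✓)  000011(✓)  000101(✓)  000111(✓)  001001(✓)  001011(✓)  010010(✓)  010011(✓)  010101(✓)  010110(✓)  011000  011101(✓)  011111(✓)  100100(✓)  101001(✓)  101010(✓)  101011(✓)  101100(✓)  101111(✓)  110001(✓)  110011(✓)  110110(✓)  111011(✓)
size-2^1 implicants → -01001(✓)  -01011(✓)  -10011  -10110  0-0011  0-0101  00-001(✓)  00-011(✓)  000-01(✓)  000-11(✓)  0000-1(✓)  00000-  0001-1(✓)  0010-1(✓)  01-101  010-10  01001-  0111-1  1-1011  10-100  101-11  1010-1(✓)  10101-  11-011  1100-1
size-2^2 implicants → -010-1  00-0-1  000--1
Unchecked terms (primes): -010-1, -10011, -10110, 0-0011, 0-0101, 00-0-1, 000--1, 00000-, 01-101, 010-10, 01001-, 011000, 0111-1, 1-1011, 10-100, 101-11, 10101-, 11-011, 1100-1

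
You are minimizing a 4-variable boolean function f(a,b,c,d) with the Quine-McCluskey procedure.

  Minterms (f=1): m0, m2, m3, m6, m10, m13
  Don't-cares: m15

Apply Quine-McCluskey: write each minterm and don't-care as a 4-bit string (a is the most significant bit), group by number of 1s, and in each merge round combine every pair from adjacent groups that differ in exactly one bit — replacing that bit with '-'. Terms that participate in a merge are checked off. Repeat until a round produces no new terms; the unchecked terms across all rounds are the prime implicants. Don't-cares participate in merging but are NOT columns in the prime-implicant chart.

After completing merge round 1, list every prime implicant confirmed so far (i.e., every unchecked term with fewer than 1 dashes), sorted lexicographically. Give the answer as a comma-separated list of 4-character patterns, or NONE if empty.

size-2^0 implicants → 0000(✓)  0010(✓)  0011(✓)  0110(✓)  1010(✓)  1101(✓)  1111(✓)
size-2^1 implicants → -010  0-10  00-0  001-  11-1
Unchecked terms (primes): -010, 0-10, 00-0, 001-, 11-1

NONE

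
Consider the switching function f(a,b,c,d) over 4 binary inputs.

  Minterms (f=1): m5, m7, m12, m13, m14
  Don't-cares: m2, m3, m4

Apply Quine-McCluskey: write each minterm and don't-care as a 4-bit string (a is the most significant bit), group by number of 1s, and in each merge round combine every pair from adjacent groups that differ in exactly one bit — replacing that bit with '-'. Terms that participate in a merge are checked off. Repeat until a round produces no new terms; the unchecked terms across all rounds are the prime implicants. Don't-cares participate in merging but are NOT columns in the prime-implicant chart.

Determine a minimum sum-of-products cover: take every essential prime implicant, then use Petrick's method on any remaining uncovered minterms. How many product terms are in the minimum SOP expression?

3

[col 0] 0010*, 0011*, 0100*, 0101*, 0111*, 1100*, 1101*, 1110*
[col 1] -100*, -101*, 0-11, 001-, 01-1, 010-*, 11-0, 110-*
[col 2] -10-
Prime implicants: -10-, 0-11, 001-, 01-1, 11-0
PI chart (minterm → PIs covering it):
  5 | -10-,01-1
  7 | 0-11,01-1
  12 | -10-,11-0
  13 | -10-  (sole → essential)
  14 | 11-0  (sole → essential)
Essential prime implicants: -10-, 11-0
Petrick residual → 0-11
Minimum SOP uses 3 PIs: bc' + a'cd + abd'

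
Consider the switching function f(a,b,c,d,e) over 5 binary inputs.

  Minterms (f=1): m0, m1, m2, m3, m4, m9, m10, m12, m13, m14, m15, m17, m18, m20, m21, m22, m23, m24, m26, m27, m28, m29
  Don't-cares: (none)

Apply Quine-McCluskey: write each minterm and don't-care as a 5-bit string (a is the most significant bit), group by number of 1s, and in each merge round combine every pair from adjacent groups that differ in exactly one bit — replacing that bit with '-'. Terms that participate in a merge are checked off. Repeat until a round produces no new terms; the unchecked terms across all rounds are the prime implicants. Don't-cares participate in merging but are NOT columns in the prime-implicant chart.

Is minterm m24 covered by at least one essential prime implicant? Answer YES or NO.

NO

size-2^0 implicants → 00000(✓)  00001(✓)  00010(✓)  00011(✓)  00100(✓)  01001(✓)  01010(✓)  01100(✓)  01101(✓)  01110(✓)  01111(✓)  10001(✓)  10010(✓)  10100(✓)  10101(✓)  10110(✓)  10111(✓)  11000(✓)  11010(✓)  11011(✓)  11100(✓)  11101(✓)
size-2^1 implicants → -0001  -0010(✓)  -0100(✓)  -1010(✓)  -1100(✓)  -1101(✓)  0-001  0-010(✓)  0-100(✓)  00-00  000-0(✓)  000-1(✓)  0000-(✓)  0001-(✓)  01-01  01-10  011-0(✓)  011-1(✓)  0110-(✓)  0111-(✓)  1-010(✓)  1-100(✓)  1-101(✓)  10-01  10-10  101-0(✓)  101-1(✓)  1010-(✓)  1011-(✓)  11-00  110-0  1101-  1110-(✓)
size-2^2 implicants → --010  --100  -110-  000--  011--  1-10-  101--
Unchecked terms (primes): --010, --100, -0001, -110-, 0-001, 00-00, 000--, 01-01, 01-10, 011--, 1-10-, 10-01, 10-10, 101--, 11-00, 110-0, 1101-
Minterm coverage:
  m0 ⊆ 00-00,000--
  m1 ⊆ -0001,0-001,000--
  m2 ⊆ --010,000--
  m3 ⊆ 000-- [E]
  m4 ⊆ --100,00-00
  m9 ⊆ 0-001,01-01
  m10 ⊆ --010,01-10
  m12 ⊆ --100,-110-,011--
  m13 ⊆ -110-,01-01,011--
  m14 ⊆ 01-10,011--
  m15 ⊆ 011-- [E]
  m17 ⊆ -0001,10-01
  m18 ⊆ --010,10-10
  m20 ⊆ --100,1-10-,101--
  m21 ⊆ 1-10-,10-01,101--
  m22 ⊆ 10-10,101--
  m23 ⊆ 101-- [E]
  m24 ⊆ 11-00,110-0
  m26 ⊆ --010,110-0,1101-
  m27 ⊆ 1101- [E]
  m28 ⊆ --100,-110-,1-10-,11-00
  m29 ⊆ -110-,1-10-
E = {000--, 011--, 101--, 1101-}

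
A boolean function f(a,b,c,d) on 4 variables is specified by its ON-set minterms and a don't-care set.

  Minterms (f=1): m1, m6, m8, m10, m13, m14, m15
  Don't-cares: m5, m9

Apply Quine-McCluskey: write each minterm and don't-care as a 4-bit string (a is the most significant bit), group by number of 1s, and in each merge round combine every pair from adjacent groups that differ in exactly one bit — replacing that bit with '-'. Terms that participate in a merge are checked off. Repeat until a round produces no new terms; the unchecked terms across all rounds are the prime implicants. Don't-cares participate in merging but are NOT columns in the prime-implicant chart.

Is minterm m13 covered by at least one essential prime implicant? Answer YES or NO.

size-2^0 implicants → 0001(✓)  0101(✓)  0110(✓)  1000(✓)  1001(✓)  1010(✓)  1101(✓)  1110(✓)  1111(✓)
size-2^1 implicants → -001(✓)  -101(✓)  -110  0-01(✓)  1-01(✓)  1-10  10-0  100-  11-1  111-
size-2^2 implicants → --01
Unchecked terms (primes): --01, -110, 1-10, 10-0, 100-, 11-1, 111-
Minterm coverage:
  m1 ⊆ --01 [E]
  m6 ⊆ -110 [E]
  m8 ⊆ 10-0,100-
  m10 ⊆ 1-10,10-0
  m13 ⊆ --01,11-1
  m14 ⊆ -110,1-10,111-
  m15 ⊆ 11-1,111-
E = {--01, -110}

YES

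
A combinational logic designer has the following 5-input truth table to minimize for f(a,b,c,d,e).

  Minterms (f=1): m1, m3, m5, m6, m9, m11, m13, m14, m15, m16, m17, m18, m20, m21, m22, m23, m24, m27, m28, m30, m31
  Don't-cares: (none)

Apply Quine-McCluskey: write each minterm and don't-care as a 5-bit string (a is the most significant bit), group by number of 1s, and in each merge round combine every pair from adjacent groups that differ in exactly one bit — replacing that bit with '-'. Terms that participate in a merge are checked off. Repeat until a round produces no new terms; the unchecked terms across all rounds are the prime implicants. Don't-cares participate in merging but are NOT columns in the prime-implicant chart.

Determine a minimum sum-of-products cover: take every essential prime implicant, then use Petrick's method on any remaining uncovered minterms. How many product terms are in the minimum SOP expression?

[col 0] 00001*, 00011*, 00101*, 00110*, 01001*, 01011*, 01101*, 01110*, 01111*, 10000*, 10001*, 10010*, 10100*, 10101*, 10110*, 10111*, 11000*, 11011*, 11100*, 11110*, 11111*
[col 1] -0001*, -0101*, -0110*, -1011*, -1110*, -1111*, 0-001*, 0-011*, 0-101*, 0-110*, 00-01*, 000-1*, 01-01*, 01-11*, 010-1*, 011-1*, 0111-*, 1-000*, 1-100*, 1-110*, 1-111*, 10-00*, 10-01*, 10-10*, 100-0*, 1000-*, 101-0*, 101-1*, 1010-*, 1011-*, 11-00*, 11-11*, 111-0*, 1111-*
[col 2] --110, -0-01, -1-11, -111-, 0--01, 0-0-1, 01--1, 1--00, 1-1-0, 1-11-, 10--0, 10-0-, 101--
Prime implicants: --110, -0-01, -1-11, -111-, 0--01, 0-0-1, 01--1, 1--00, 1-1-0, 1-11-, 10--0, 10-0-, 101--
PI chart (minterm → PIs covering it):
  1 | -0-01,0--01,0-0-1
  3 | 0-0-1  (sole → essential)
  5 | -0-01,0--01
  6 | --110  (sole → essential)
  9 | 0--01,0-0-1,01--1
  11 | -1-11,0-0-1,01--1
  13 | 0--01,01--1
  14 | --110,-111-
  15 | -1-11,-111-,01--1
  16 | 1--00,10--0,10-0-
  17 | -0-01,10-0-
  18 | 10--0  (sole → essential)
  20 | 1--00,1-1-0,10--0,10-0-,101--
  21 | -0-01,10-0-,101--
  22 | --110,1-1-0,1-11-,10--0,101--
  23 | 1-11-,101--
  24 | 1--00  (sole → essential)
  27 | -1-11  (sole → essential)
  28 | 1--00,1-1-0
  30 | --110,-111-,1-1-0,1-11-
  31 | -1-11,-111-,1-11-
Essential prime implicants: --110, -1-11, 0-0-1, 1--00, 10--0
Petrick residual → -0-01, 0--01, 1-11-
Minimum SOP uses 8 PIs: cde' + b'd'e + bde + a'd'e + a'c'e + ad'e' + acd + ab'e'

8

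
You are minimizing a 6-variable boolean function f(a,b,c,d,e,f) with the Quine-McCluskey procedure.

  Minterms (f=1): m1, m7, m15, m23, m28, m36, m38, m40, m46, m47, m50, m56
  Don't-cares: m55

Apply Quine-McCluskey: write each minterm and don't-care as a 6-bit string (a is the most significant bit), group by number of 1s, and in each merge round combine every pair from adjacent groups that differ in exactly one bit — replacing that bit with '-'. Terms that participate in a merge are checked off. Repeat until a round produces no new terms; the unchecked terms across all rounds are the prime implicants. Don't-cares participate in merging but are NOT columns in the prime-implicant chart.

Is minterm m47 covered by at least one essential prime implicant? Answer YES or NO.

size-2^0 implicants → 000001  000111(✓)  001111(✓)  010111(✓)  011100  100100(✓)  100110(✓)  101000(✓)  101110(✓)  101111(✓)  110010  110111(✓)  111000(✓)
size-2^1 implicants → -01111  -10111  0-0111  00-111  1-1000  10-110  1001-0  10111-
Unchecked terms (primes): -01111, -10111, 0-0111, 00-111, 000001, 011100, 1-1000, 10-110, 1001-0, 10111-, 110010
Minterm coverage:
  m1 ⊆ 000001 [E]
  m7 ⊆ 0-0111,00-111
  m15 ⊆ -01111,00-111
  m23 ⊆ -10111,0-0111
  m28 ⊆ 011100 [E]
  m36 ⊆ 1001-0 [E]
  m38 ⊆ 10-110,1001-0
  m40 ⊆ 1-1000 [E]
  m46 ⊆ 10-110,10111-
  m47 ⊆ -01111,10111-
  m50 ⊆ 110010 [E]
  m56 ⊆ 1-1000 [E]
E = {000001, 011100, 1-1000, 1001-0, 110010}

NO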